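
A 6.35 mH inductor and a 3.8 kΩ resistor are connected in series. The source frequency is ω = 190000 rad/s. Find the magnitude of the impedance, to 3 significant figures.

3990 Ω

X_L = ωL = 1210 Ω
Z = 3800 + j1210 Ω
|Z| = √(3800² + 1210²) = 3990 Ω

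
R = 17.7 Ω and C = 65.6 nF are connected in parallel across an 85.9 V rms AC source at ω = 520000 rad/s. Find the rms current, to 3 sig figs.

5.67 A

X_C = 1/(ωC) = 29.3 Ω
Parallel: admittances add. Y = 1/R + jωC
Y = (0.0565 + j0.0341) S
|Y| = 0.0660 S → |Z| = 1/|Y| = 15.2 Ω, ∠Z = −∠Y = -31.1°
I = V/|Z| = 85.9/15.2 = 5.67 A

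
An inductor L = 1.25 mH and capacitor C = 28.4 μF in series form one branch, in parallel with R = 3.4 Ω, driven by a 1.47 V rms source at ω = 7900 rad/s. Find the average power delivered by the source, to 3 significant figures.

636 mW

X_L = ωL = 9.88 Ω
X_C = 1/(ωC) = 4.46 Ω
Branch 1: Z₁ = R = 3.40 Ω
Branch 2 (series LC): Z₂ = j(X_L − X_C) = j5.42 Ω
Parallel: Z = Z₁Z₂/(Z₁+Z₂), |Z| = 2.88 Ω, ∠Z = 32.1°
I = V/|Z| = 510 mA
P = VI cos φ = 1.47 × 0.510 × cos(32.1°) = 636 mW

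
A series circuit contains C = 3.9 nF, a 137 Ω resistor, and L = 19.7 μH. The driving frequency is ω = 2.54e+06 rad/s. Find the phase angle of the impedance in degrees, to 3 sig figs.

-20.4°

X_L = ωL = 50.0 Ω
X_C = 1/(ωC) = 101 Ω
Net reactance X = X_L − X_C = -50.9 Ω
Z = 137 − j50.9 Ω
|Z| = √(137² + 50.9²) = 146 Ω
∠Z = arctan(-50.9/137) = -20.4°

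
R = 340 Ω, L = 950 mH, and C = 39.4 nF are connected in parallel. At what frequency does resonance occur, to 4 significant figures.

ω₀ = 1/√(LC) = 1/√(0.95 × 3.94e-08) = 5169 rad/s
f₀ = ω₀/(2π) = 822.6 Hz

822.6 Hz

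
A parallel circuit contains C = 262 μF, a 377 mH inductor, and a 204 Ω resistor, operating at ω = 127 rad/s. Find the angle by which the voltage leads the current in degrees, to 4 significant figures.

X_L = ωL = 47.88 Ω
X_C = 1/(ωC) = 30.05 Ω
Parallel: admittances add. Y = 1/R + 1/(jωL) + jωC
Y = (0.004902 + j0.01239) S
|Y| = 0.01332 S → |Z| = 1/|Y| = 75.06 Ω, ∠Z = −∠Y = -68.41°

-68.41°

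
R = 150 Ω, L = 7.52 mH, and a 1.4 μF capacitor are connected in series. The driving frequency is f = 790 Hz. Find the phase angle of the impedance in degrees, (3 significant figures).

-35.4°

ω = 2πf = 4964 rad/s
X_L = ωL = 37.3 Ω
X_C = 1/(ωC) = 144 Ω
Net reactance X = X_L − X_C = -107 Ω
Z = 150 − j107 Ω
|Z| = √(150² + 107²) = 184 Ω
∠Z = arctan(-107/150) = -35.4°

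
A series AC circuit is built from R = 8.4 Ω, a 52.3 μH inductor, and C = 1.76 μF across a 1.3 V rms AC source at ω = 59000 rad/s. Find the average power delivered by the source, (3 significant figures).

125 mW

X_L = ωL = 3.09 Ω
X_C = 1/(ωC) = 9.63 Ω
Net reactance X = X_L − X_C = -6.54 Ω
Z = 8.40 − j6.54 Ω
|Z| = √(8.40² + 6.54²) = 10.6 Ω
∠Z = arctan(-6.54/8.40) = -37.9°
I = V/|Z| = 122 mA
P = VI cos φ = 1.3 × 0.122 × cos(-37.9°) = 125 mW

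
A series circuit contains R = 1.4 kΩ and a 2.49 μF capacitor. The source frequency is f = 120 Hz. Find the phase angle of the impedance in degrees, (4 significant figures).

ω = 2πf = 754.0 rad/s
X_C = 1/(ωC) = 532.6 Ω
Z = 1400 − j532.6 Ω
|Z| = √(1400² + 532.6²) = 1498 Ω
∠Z = arctan(-532.6/1400) = -20.83°

-20.83°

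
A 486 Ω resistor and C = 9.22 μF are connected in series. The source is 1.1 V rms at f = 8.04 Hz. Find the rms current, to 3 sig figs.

ω = 2πf = 50.52 rad/s
X_C = 1/(ωC) = 2150 Ω
Z = 486 − j2150 Ω
|Z| = √(486² + 2150²) = 2200 Ω
I = V/|Z| = 1.1/2200 = 500 μA

500 μA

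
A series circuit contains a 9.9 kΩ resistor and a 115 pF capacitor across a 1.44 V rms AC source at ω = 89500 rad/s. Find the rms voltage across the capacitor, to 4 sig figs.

1.433 V

X_C = 1/(ωC) = 97160 Ω
Z = 9900 − j97160 Ω
|Z| = √(9900² + 97160²) = 97660 Ω
I = V/|Z| = 14.74 μA
V_C = I·|Z_C| = 1.474e-05 × 97160 = 1.433 V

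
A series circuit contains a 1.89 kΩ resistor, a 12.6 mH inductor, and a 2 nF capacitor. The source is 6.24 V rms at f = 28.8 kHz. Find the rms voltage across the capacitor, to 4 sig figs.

8.839 V

ω = 2πf = 181000 rad/s
X_L = ωL = 2280 Ω
X_C = 1/(ωC) = 2763 Ω
Net reactance X = X_L − X_C = -483.1 Ω
Z = 1890 − j483.1 Ω
|Z| = √(1890² + 483.1²) = 1951 Ω
I = V/|Z| = 3.199 mA
V_C = I·|Z_C| = 0.003199 × 2763 = 8.839 V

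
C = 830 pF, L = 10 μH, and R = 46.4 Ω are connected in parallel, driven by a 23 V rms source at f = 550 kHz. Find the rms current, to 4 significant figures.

ω = 2πf = 3.456e+06 rad/s
X_L = ωL = 34.56 Ω
X_C = 1/(ωC) = 348.6 Ω
Parallel: admittances add. Y = 1/R + 1/(jωL) + jωC
Y = (0.02155 − j0.02607) S
|Y| = 0.03382 S → |Z| = 1/|Y| = 29.56 Ω, ∠Z = −∠Y = 50.42°
I = V/|Z| = 23/29.56 = 778.0 mA

778.0 mA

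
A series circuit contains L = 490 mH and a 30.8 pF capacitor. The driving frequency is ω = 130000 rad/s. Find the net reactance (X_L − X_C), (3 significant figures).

X_L = ωL = 63700 Ω
X_C = 1/(ωC) = 250000 Ω
X = 63700 − 250000 = -186000 Ω

-186000 Ω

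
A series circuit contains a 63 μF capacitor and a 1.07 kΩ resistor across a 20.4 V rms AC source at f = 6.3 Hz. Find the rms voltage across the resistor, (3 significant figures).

19.1 V

ω = 2πf = 39.58 rad/s
X_C = 1/(ωC) = 401 Ω
Z = 1070 − j401 Ω
|Z| = √(1070² + 401²) = 1140 Ω
I = V/|Z| = 17.9 mA
V_R = I·|Z_R| = 0.0179 × 1070 = 19.1 V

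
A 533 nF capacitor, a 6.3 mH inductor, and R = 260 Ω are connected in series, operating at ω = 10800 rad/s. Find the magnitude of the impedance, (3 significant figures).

281 Ω

X_L = ωL = 68.0 Ω
X_C = 1/(ωC) = 174 Ω
Net reactance X = X_L − X_C = -106 Ω
Z = 260 − j106 Ω
|Z| = √(260² + 106²) = 281 Ω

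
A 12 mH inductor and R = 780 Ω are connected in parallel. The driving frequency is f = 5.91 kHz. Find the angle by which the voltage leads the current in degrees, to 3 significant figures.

ω = 2πf = 37130 rad/s
X_L = ωL = 446 Ω
Parallel: admittances add. Y = 1/R + 1/(jωL)
Y = (0.00128 − j0.00224) S
|Y| = 0.00258 S → |Z| = 1/|Y| = 387 Ω, ∠Z = −∠Y = 60.3°

60.3°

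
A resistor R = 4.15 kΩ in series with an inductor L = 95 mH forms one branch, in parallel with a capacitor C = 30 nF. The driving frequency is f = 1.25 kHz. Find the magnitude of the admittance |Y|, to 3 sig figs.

303 μS

ω = 2πf = 7854 rad/s
X_L = ωL = 746 Ω
X_C = 1/(ωC) = 4240 Ω
Branch 1 (R+jX_L): Z₁ = 4150 + j746 Ω, |Z₁| = 4220 Ω
Branch 2 (−jX_C): Z₂ = −j4240 Ω
Parallel: Z = Z₁Z₂/(Z₁+Z₂), |Z| = 3300 Ω, ∠Z = -39.7°
|Y| = 1/|Z| = 303 μS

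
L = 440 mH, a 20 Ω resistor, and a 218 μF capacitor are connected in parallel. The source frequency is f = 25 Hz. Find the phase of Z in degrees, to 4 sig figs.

ω = 2πf = 157.1 rad/s
X_L = ωL = 69.12 Ω
X_C = 1/(ωC) = 29.20 Ω
Parallel: admittances add. Y = 1/R + 1/(jωL) + jωC
Y = (0.05000 + j0.01977) S
|Y| = 0.05377 S → |Z| = 1/|Y| = 18.60 Ω, ∠Z = −∠Y = -21.58°

-21.58°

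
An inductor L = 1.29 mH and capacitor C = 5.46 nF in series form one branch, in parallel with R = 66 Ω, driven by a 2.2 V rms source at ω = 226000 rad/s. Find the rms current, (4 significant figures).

X_L = ωL = 291.5 Ω
X_C = 1/(ωC) = 810.4 Ω
Branch 1: Z₁ = R = 66.00 Ω
Branch 2 (series LC): Z₂ = j(X_L − X_C) = −j518.9 Ω
Parallel: Z = Z₁Z₂/(Z₁+Z₂), |Z| = 65.47 Ω, ∠Z = -7.249°
I = V/|Z| = 2.2/65.47 = 33.60 mA

33.60 mA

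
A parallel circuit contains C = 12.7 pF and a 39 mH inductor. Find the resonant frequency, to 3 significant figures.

226 kHz

ω₀ = 1/√(LC) = 1/√(0.039 × 1.27e-11) = 1.421e+06 rad/s
f₀ = ω₀/(2π) = 226 kHz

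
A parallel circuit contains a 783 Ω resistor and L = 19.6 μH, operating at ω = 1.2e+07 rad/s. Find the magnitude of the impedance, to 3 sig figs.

X_L = ωL = 235 Ω
Parallel: admittances add. Y = 1/R + 1/(jωL)
Y = (0.00128 − j0.00425) S
|Y| = 0.00444 S → |Z| = 1/|Y| = 225 Ω, ∠Z = −∠Y = 73.3°

225 Ω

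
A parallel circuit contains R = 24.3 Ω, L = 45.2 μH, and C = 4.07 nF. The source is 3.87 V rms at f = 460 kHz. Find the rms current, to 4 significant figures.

160.1 mA

ω = 2πf = 2.89e+06 rad/s
X_L = ωL = 130.6 Ω
X_C = 1/(ωC) = 85.01 Ω
Parallel: admittances add. Y = 1/R + 1/(jωL) + jωC
Y = (0.04115 + j0.004109) S
|Y| = 0.04136 S → |Z| = 1/|Y| = 24.18 Ω, ∠Z = −∠Y = -5.702°
I = V/|Z| = 3.87/24.18 = 160.1 mA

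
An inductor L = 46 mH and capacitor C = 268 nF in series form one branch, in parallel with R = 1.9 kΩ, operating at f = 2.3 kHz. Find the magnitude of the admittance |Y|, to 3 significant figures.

ω = 2πf = 14450 rad/s
X_L = ωL = 665 Ω
X_C = 1/(ωC) = 258 Ω
Branch 1: Z₁ = R = 1900 Ω
Branch 2 (series LC): Z₂ = j(X_L − X_C) = j407 Ω
Parallel: Z = Z₁Z₂/(Z₁+Z₂), |Z| = 398 Ω, ∠Z = 77.9°
|Y| = 1/|Z| = 2.52 mS

2.52 mS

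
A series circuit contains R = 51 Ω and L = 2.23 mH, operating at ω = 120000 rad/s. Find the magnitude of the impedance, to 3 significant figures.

272 Ω

X_L = ωL = 268 Ω
Z = 51.0 + j268 Ω
|Z| = √(51.0² + 268²) = 272 Ω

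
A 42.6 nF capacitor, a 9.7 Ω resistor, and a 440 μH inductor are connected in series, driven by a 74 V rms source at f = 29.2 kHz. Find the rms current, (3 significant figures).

ω = 2πf = 183500 rad/s
X_L = ωL = 80.7 Ω
X_C = 1/(ωC) = 128 Ω
Net reactance X = X_L − X_C = -47.2 Ω
Z = 9.70 − j47.2 Ω
|Z| = √(9.70² + 47.2²) = 48.2 Ω
I = V/|Z| = 74/48.2 = 1.54 A

1.54 A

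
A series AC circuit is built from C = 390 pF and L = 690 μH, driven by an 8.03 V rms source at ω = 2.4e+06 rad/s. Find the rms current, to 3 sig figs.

X_L = ωL = 1660 Ω
X_C = 1/(ωC) = 1070 Ω
Net reactance X = X_L − X_C = 588 Ω
Z = j588 Ω
|Z| = √(0² + 588²) = 588 Ω
I = V/|Z| = 8.03/588 = 13.7 mA

13.7 mA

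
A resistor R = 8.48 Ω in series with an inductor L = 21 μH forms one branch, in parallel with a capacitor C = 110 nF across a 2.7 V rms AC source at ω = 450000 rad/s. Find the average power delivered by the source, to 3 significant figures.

383 mW

X_L = ωL = 9.45 Ω
X_C = 1/(ωC) = 20.2 Ω
Branch 1 (R+jX_L): Z₁ = 8.48 + j9.45 Ω, |Z₁| = 12.7 Ω
Branch 2 (−jX_C): Z₂ = −j20.2 Ω
Parallel: Z = Z₁Z₂/(Z₁+Z₂), |Z| = 18.7 Ω, ∠Z = 9.83°
I = V/|Z| = 144 mA
P = VI cos φ = 2.7 × 0.144 × cos(9.83°) = 383 mW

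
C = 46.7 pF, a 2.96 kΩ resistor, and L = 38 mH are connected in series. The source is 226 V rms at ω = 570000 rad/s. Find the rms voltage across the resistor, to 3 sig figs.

41.3 V

X_L = ωL = 21700 Ω
X_C = 1/(ωC) = 37600 Ω
Net reactance X = X_L − X_C = -15900 Ω
Z = 2960 − j15900 Ω
|Z| = √(2960² + 15900²) = 16200 Ω
I = V/|Z| = 14.0 mA
V_R = I·|Z_R| = 0.0140 × 2960 = 41.3 V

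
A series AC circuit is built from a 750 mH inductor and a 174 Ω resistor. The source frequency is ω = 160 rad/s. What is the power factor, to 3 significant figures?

X_L = ωL = 120 Ω
Z = 174 + j120 Ω
|Z| = √(174² + 120²) = 211 Ω
∠Z = arctan(120/174) = 34.6°
cos φ = cos(34.6°) = 0.823

0.823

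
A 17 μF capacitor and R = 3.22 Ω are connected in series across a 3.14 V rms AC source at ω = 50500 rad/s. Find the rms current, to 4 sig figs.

917.0 mA

X_C = 1/(ωC) = 1.165 Ω
Z = 3.220 − j1.165 Ω
|Z| = √(3.220² + 1.165²) = 3.424 Ω
I = V/|Z| = 3.14/3.424 = 917.0 mA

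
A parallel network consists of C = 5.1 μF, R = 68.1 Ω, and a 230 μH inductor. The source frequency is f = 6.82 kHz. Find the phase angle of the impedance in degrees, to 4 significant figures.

ω = 2πf = 42850 rad/s
X_L = ωL = 9.856 Ω
X_C = 1/(ωC) = 4.576 Ω
Parallel: admittances add. Y = 1/R + 1/(jωL) + jωC
Y = (0.01468 + j0.1171) S
|Y| = 0.1180 S → |Z| = 1/|Y| = 8.475 Ω, ∠Z = −∠Y = -82.85°

-82.85°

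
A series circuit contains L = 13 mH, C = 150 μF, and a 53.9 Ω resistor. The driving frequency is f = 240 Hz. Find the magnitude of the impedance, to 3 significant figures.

ω = 2πf = 1508 rad/s
X_L = ωL = 19.6 Ω
X_C = 1/(ωC) = 4.42 Ω
Net reactance X = X_L − X_C = 15.2 Ω
Z = 53.9 + j15.2 Ω
|Z| = √(53.9² + 15.2²) = 56.0 Ω

56.0 Ω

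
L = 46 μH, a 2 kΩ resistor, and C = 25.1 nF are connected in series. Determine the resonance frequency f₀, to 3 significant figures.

ω₀ = 1/√(LC) = 1/√(4.6e-05 × 2.51e-08) = 930600 rad/s
f₀ = ω₀/(2π) = 148 kHz

148 kHz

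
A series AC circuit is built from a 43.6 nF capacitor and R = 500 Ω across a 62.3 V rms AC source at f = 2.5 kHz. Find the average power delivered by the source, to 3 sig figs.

815 mW

ω = 2πf = 15710 rad/s
X_C = 1/(ωC) = 1460 Ω
Z = 500 − j1460 Ω
|Z| = √(500² + 1460²) = 1540 Ω
∠Z = arctan(-1460/500) = -71.1°
I = V/|Z| = 40.4 mA
P = VI cos φ = 62.3 × 0.0404 × cos(-71.1°) = 815 mW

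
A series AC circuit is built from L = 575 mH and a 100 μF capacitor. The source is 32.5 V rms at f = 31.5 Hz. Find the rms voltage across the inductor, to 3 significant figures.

ω = 2πf = 197.9 rad/s
X_L = ωL = 114 Ω
X_C = 1/(ωC) = 50.5 Ω
Net reactance X = X_L − X_C = 63.3 Ω
Z = j63.3 Ω
|Z| = √(0² + 63.3²) = 63.3 Ω
I = V/|Z| = 514 mA
V_L = I·|Z_L| = 0.514 × 114 = 58.4 V

58.4 V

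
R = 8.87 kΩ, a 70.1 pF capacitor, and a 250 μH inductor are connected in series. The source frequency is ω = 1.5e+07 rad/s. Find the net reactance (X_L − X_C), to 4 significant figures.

X_L = ωL = 3750 Ω
X_C = 1/(ωC) = 951.0 Ω
X = 3750 − 951.0 = 2799 Ω

2799 Ω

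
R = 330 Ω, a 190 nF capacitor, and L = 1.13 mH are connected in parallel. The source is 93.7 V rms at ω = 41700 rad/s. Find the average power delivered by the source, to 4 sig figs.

26.61 W

X_L = ωL = 47.12 Ω
X_C = 1/(ωC) = 126.2 Ω
Parallel: admittances add. Y = 1/R + 1/(jωL) + jωC
Y = (0.003030 − j0.01330) S
|Y| = 0.01364 S → |Z| = 1/|Y| = 73.31 Ω, ∠Z = −∠Y = 77.16°
I = V/|Z| = 1.278 A
P = VI cos φ = 93.7 × 1.278 × cos(77.16°) = 26.61 W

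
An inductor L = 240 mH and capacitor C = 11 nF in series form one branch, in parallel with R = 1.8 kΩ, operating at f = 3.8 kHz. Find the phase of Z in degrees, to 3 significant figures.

ω = 2πf = 23880 rad/s
X_L = ωL = 5730 Ω
X_C = 1/(ωC) = 3810 Ω
Branch 1: Z₁ = R = 1800 Ω
Branch 2 (series LC): Z₂ = j(X_L − X_C) = j1920 Ω
Parallel: Z = Z₁Z₂/(Z₁+Z₂), |Z| = 1310 Ω, ∠Z = 43.1°

43.1°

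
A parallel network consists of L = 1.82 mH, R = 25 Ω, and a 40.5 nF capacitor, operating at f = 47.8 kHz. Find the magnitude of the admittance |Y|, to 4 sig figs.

41.31 mS

ω = 2πf = 300300 rad/s
X_L = ωL = 546.6 Ω
X_C = 1/(ωC) = 82.21 Ω
Parallel: admittances add. Y = 1/R + 1/(jωL) + jωC
Y = (0.04000 + j0.01033) S
|Y| = 0.04131 S → |Z| = 1/|Y| = 24.21 Ω, ∠Z = −∠Y = -14.49°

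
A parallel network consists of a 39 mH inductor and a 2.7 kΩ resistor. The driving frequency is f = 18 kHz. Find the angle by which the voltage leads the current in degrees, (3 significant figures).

ω = 2πf = 113100 rad/s
X_L = ωL = 4410 Ω
Parallel: admittances add. Y = 1/R + 1/(jωL)
Y = (0.000370 − j0.000227) S
|Y| = 0.000434 S → |Z| = 1/|Y| = 2300 Ω, ∠Z = −∠Y = 31.5°

31.5°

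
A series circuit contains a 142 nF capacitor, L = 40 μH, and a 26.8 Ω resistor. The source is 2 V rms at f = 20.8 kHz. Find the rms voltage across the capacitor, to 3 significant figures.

1.94 V

ω = 2πf = 130700 rad/s
X_L = ωL = 5.23 Ω
X_C = 1/(ωC) = 53.9 Ω
Net reactance X = X_L − X_C = -48.7 Ω
Z = 26.8 − j48.7 Ω
|Z| = √(26.8² + 48.7²) = 55.5 Ω
I = V/|Z| = 36.0 mA
V_C = I·|Z_C| = 0.0360 × 53.9 = 1.94 V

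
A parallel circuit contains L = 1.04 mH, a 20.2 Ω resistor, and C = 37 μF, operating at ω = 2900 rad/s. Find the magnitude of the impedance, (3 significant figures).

X_L = ωL = 3.02 Ω
X_C = 1/(ωC) = 9.32 Ω
Parallel: admittances add. Y = 1/R + 1/(jωL) + jωC
Y = (0.0495 − j0.224) S
|Y| = 0.230 S → |Z| = 1/|Y| = 4.35 Ω, ∠Z = −∠Y = 77.6°

4.35 Ω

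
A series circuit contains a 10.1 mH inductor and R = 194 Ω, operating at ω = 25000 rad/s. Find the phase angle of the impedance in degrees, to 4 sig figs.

52.46°

X_L = ωL = 252.5 Ω
Z = 194.0 + j252.5 Ω
|Z| = √(194.0² + 252.5²) = 318.4 Ω
∠Z = arctan(252.5/194.0) = 52.46°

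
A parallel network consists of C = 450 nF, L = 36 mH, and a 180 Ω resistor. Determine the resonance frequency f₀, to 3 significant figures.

1.25 kHz

ω₀ = 1/√(LC) = 1/√(0.036 × 4.5e-07) = 7857 rad/s
f₀ = ω₀/(2π) = 1.25 kHz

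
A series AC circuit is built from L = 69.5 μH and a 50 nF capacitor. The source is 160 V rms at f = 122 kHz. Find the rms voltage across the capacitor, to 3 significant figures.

ω = 2πf = 766500 rad/s
X_L = ωL = 53.3 Ω
X_C = 1/(ωC) = 26.1 Ω
Net reactance X = X_L − X_C = 27.2 Ω
Z = j27.2 Ω
|Z| = √(0² + 27.2²) = 27.2 Ω
I = V/|Z| = 5.89 A
V_C = I·|Z_C| = 5.89 × 26.1 = 154 V

154 V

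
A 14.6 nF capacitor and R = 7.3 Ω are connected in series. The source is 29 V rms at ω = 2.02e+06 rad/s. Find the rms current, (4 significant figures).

X_C = 1/(ωC) = 33.91 Ω
Z = 7.300 − j33.91 Ω
|Z| = √(7.300² + 33.91²) = 34.68 Ω
I = V/|Z| = 29/34.68 = 836.1 mA

836.1 mA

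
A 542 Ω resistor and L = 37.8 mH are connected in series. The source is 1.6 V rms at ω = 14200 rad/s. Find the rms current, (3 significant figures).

2.10 mA

X_L = ωL = 537 Ω
Z = 542 + j537 Ω
|Z| = √(542² + 537²) = 763 Ω
I = V/|Z| = 1.6/763 = 2.10 mA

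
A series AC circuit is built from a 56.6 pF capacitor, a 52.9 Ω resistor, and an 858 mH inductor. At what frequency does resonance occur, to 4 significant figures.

ω₀ = 1/√(LC) = 1/√(0.858 × 5.66e-11) = 143500 rad/s
f₀ = ω₀/(2π) = 22.84 kHz

22.84 kHz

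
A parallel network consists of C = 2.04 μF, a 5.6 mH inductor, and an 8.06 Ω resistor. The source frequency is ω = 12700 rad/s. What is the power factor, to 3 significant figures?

0.995

X_L = ωL = 71.1 Ω
X_C = 1/(ωC) = 38.6 Ω
Parallel: admittances add. Y = 1/R + 1/(jωL) + jωC
Y = (0.124 + j0.0118) S
|Y| = 0.125 S → |Z| = 1/|Y| = 8.02 Ω, ∠Z = −∠Y = -5.45°
cos φ = cos(-5.45°) = 0.995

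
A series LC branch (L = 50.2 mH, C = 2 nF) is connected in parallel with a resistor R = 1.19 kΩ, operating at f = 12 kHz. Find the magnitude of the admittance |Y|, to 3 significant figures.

ω = 2πf = 75400 rad/s
X_L = ωL = 3780 Ω
X_C = 1/(ωC) = 6630 Ω
Branch 1: Z₁ = R = 1190 Ω
Branch 2 (series LC): Z₂ = j(X_L − X_C) = −j2850 Ω
Parallel: Z = Z₁Z₂/(Z₁+Z₂), |Z| = 1100 Ω, ∠Z = -22.7°
|Y| = 1/|Z| = 911 μS

911 μS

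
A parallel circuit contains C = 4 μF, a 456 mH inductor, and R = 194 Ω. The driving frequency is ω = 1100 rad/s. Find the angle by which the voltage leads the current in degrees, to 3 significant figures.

-25.0°

X_L = ωL = 502 Ω
X_C = 1/(ωC) = 227 Ω
Parallel: admittances add. Y = 1/R + 1/(jωL) + jωC
Y = (0.00515 + j0.00241) S
|Y| = 0.00569 S → |Z| = 1/|Y| = 176 Ω, ∠Z = −∠Y = -25.0°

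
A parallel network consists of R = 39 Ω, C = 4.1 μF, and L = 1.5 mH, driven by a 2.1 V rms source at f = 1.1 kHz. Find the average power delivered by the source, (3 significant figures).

ω = 2πf = 6912 rad/s
X_L = ωL = 10.4 Ω
X_C = 1/(ωC) = 35.3 Ω
Parallel: admittances add. Y = 1/R + 1/(jωL) + jωC
Y = (0.0256 − j0.0681) S
|Y| = 0.0728 S → |Z| = 1/|Y| = 13.7 Ω, ∠Z = −∠Y = 69.4°
I = V/|Z| = 153 mA
P = VI cos φ = 2.1 × 0.153 × cos(69.4°) = 113 mW

113 mW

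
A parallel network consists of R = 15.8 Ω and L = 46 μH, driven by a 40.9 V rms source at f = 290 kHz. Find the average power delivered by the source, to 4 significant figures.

105.9 W

ω = 2πf = 1.822e+06 rad/s
X_L = ωL = 83.82 Ω
Parallel: admittances add. Y = 1/R + 1/(jωL)
Y = (0.06329 − j0.01193) S
|Y| = 0.06441 S → |Z| = 1/|Y| = 15.53 Ω, ∠Z = −∠Y = 10.68°
I = V/|Z| = 2.634 A
P = VI cos φ = 40.9 × 2.634 × cos(10.68°) = 105.9 W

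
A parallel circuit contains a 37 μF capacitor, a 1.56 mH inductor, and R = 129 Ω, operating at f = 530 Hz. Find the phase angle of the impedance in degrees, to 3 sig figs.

ω = 2πf = 3330 rad/s
X_L = ωL = 5.19 Ω
X_C = 1/(ωC) = 8.12 Ω
Parallel: admittances add. Y = 1/R + 1/(jωL) + jωC
Y = (0.00775 − j0.0693) S
|Y| = 0.0697 S → |Z| = 1/|Y| = 14.3 Ω, ∠Z = −∠Y = 83.6°

83.6°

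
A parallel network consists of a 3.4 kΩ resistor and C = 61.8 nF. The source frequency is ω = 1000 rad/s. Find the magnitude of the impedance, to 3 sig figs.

X_C = 1/(ωC) = 16200 Ω
Parallel: admittances add. Y = 1/R + jωC
Y = (0.000294 + j6.18e-05) S
|Y| = 0.000301 S → |Z| = 1/|Y| = 3330 Ω, ∠Z = −∠Y = -11.9°

3330 Ω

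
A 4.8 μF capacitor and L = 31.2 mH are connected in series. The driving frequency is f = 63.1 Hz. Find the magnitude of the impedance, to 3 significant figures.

513 Ω

ω = 2πf = 396.5 rad/s
X_L = ωL = 12.4 Ω
X_C = 1/(ωC) = 525 Ω
Net reactance X = X_L − X_C = -513 Ω
Z = − j513 Ω
|Z| = √(0² + 513²) = 513 Ω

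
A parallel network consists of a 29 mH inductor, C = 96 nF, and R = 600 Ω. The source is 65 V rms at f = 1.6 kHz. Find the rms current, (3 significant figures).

ω = 2πf = 10050 rad/s
X_L = ωL = 292 Ω
X_C = 1/(ωC) = 1040 Ω
Parallel: admittances add. Y = 1/R + 1/(jωL) + jωC
Y = (0.00167 − j0.00246) S
|Y| = 0.00298 S → |Z| = 1/|Y| = 336 Ω, ∠Z = −∠Y = 55.9°
I = V/|Z| = 65/336 = 193 mA

193 mA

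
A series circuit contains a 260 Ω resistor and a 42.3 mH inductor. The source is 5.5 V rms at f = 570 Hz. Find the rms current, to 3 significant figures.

ω = 2πf = 3581 rad/s
X_L = ωL = 151 Ω
Z = 260 + j151 Ω
|Z| = √(260² + 151²) = 301 Ω
I = V/|Z| = 5.5/301 = 18.3 mA

18.3 mA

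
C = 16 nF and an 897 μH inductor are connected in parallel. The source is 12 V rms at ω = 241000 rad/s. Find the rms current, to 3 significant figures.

X_L = ωL = 216 Ω
X_C = 1/(ωC) = 259 Ω
Parallel: admittances add. Y = 1/(jωL) + jωC
Y = (0 − j0.000770) S
|Y| = 0.000770 S → |Z| = 1/|Y| = 1300 Ω, ∠Z = −∠Y = 90.0°
I = V/|Z| = 12/1300 = 9.24 mA

9.24 mA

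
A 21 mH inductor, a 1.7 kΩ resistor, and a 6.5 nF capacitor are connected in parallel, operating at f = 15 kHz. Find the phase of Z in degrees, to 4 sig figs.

ω = 2πf = 94250 rad/s
X_L = ωL = 1979 Ω
X_C = 1/(ωC) = 1632 Ω
Parallel: admittances add. Y = 1/R + 1/(jωL) + jωC
Y = (0.0005882 + j0.0001074) S
|Y| = 0.0005980 S → |Z| = 1/|Y| = 1672 Ω, ∠Z = −∠Y = -10.34°

-10.34°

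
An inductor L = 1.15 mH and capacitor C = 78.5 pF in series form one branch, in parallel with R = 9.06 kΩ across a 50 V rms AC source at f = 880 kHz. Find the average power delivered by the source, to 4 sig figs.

275.9 mW

ω = 2πf = 5.529e+06 rad/s
X_L = ωL = 6359 Ω
X_C = 1/(ωC) = 2304 Ω
Branch 1: Z₁ = R = 9060 Ω
Branch 2 (series LC): Z₂ = j(X_L − X_C) = j4055 Ω
Parallel: Z = Z₁Z₂/(Z₁+Z₂), |Z| = 3701 Ω, ∠Z = 65.89°
I = V/|Z| = 13.51 mA
P = VI cos φ = 50 × 0.01351 × cos(65.89°) = 275.9 mW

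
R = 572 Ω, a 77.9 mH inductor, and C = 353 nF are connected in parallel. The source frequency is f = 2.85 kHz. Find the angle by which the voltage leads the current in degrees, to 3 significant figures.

ω = 2πf = 17910 rad/s
X_L = ωL = 1390 Ω
X_C = 1/(ωC) = 158 Ω
Parallel: admittances add. Y = 1/R + 1/(jωL) + jωC
Y = (0.00175 + j0.00560) S
|Y| = 0.00587 S → |Z| = 1/|Y| = 170 Ω, ∠Z = −∠Y = -72.7°

-72.7°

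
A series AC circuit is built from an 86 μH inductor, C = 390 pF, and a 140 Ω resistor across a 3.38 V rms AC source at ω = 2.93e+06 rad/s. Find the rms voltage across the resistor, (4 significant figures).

X_L = ωL = 252.0 Ω
X_C = 1/(ωC) = 875.1 Ω
Net reactance X = X_L − X_C = -623.1 Ω
Z = 140.0 − j623.1 Ω
|Z| = √(140.0² + 623.1²) = 638.7 Ω
I = V/|Z| = 5.292 mA
V_R = I·|Z_R| = 0.005292 × 140.0 = 0.7409 V

0.7409 V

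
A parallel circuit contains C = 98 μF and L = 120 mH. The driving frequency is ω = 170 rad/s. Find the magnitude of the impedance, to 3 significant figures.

30.9 Ω

X_L = ωL = 20.4 Ω
X_C = 1/(ωC) = 60.0 Ω
Parallel: admittances add. Y = 1/(jωL) + jωC
Y = (0 − j0.0324) S
|Y| = 0.0324 S → |Z| = 1/|Y| = 30.9 Ω, ∠Z = −∠Y = 90.0°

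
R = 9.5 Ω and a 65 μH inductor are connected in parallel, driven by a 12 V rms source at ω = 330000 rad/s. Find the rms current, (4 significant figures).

X_L = ωL = 21.45 Ω
Parallel: admittances add. Y = 1/R + 1/(jωL)
Y = (0.1053 − j0.04662) S
|Y| = 0.1151 S → |Z| = 1/|Y| = 8.686 Ω, ∠Z = −∠Y = 23.89°
I = V/|Z| = 12/8.686 = 1.381 A

1.381 A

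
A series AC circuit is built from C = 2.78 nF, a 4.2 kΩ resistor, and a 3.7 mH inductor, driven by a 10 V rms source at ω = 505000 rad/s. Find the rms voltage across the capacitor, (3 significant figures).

1.64 V

X_L = ωL = 1870 Ω
X_C = 1/(ωC) = 712 Ω
Net reactance X = X_L − X_C = 1160 Ω
Z = 4200 + j1160 Ω
|Z| = √(4200² + 1160²) = 4360 Ω
I = V/|Z| = 2.30 mA
V_C = I·|Z_C| = 0.00230 × 712 = 1.64 V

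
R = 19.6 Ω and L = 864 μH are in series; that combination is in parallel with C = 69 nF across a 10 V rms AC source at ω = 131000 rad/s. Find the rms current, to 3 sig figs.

X_L = ωL = 113 Ω
X_C = 1/(ωC) = 111 Ω
Branch 1 (R+jX_L): Z₁ = 19.6 + j113 Ω, |Z₁| = 115 Ω
Branch 2 (−jX_C): Z₂ = −j111 Ω
Parallel: Z = Z₁Z₂/(Z₁+Z₂), |Z| = 643 Ω, ∠Z = -17.2°
I = V/|Z| = 10/643 = 15.6 mA

15.6 mA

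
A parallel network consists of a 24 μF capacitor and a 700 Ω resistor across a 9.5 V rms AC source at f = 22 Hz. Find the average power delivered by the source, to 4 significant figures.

128.9 mW

ω = 2πf = 138.2 rad/s
X_C = 1/(ωC) = 301.4 Ω
Parallel: admittances add. Y = 1/R + jωC
Y = (0.001429 + j0.003318) S
|Y| = 0.003612 S → |Z| = 1/|Y| = 276.9 Ω, ∠Z = −∠Y = -66.70°
I = V/|Z| = 34.31 mA
P = VI cos φ = 9.5 × 0.03431 × cos(-66.70°) = 128.9 mW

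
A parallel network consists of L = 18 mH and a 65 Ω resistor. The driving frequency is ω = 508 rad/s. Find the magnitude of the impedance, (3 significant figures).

9.05 Ω

X_L = ωL = 9.14 Ω
Parallel: admittances add. Y = 1/R + 1/(jωL)
Y = (0.0154 − j0.109) S
|Y| = 0.110 S → |Z| = 1/|Y| = 9.05 Ω, ∠Z = −∠Y = 82.0°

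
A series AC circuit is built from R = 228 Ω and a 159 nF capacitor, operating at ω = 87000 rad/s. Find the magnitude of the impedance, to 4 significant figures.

239.2 Ω

X_C = 1/(ωC) = 72.29 Ω
Z = 228.0 − j72.29 Ω
|Z| = √(228.0² + 72.29²) = 239.2 Ω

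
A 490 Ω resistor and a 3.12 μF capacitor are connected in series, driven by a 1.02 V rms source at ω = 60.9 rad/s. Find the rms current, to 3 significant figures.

193 μA

X_C = 1/(ωC) = 5260 Ω
Z = 490 − j5260 Ω
|Z| = √(490² + 5260²) = 5290 Ω
I = V/|Z| = 1.02/5290 = 193 μA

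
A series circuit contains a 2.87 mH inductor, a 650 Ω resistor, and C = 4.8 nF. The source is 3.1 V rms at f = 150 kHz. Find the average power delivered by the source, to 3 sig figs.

ω = 2πf = 942500 rad/s
X_L = ωL = 2700 Ω
X_C = 1/(ωC) = 221 Ω
Net reactance X = X_L − X_C = 2480 Ω
Z = 650 + j2480 Ω
|Z| = √(650² + 2480²) = 2570 Ω
∠Z = arctan(2480/650) = 75.3°
I = V/|Z| = 1.21 mA
P = VI cos φ = 3.1 × 0.00121 × cos(75.3°) = 948 μW

948 μW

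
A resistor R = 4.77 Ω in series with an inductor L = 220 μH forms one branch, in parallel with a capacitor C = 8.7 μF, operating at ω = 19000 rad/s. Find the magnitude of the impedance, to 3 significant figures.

7.49 Ω

X_L = ωL = 4.18 Ω
X_C = 1/(ωC) = 6.05 Ω
Branch 1 (R+jX_L): Z₁ = 4.77 + j4.18 Ω, |Z₁| = 6.34 Ω
Branch 2 (−jX_C): Z₂ = −j6.05 Ω
Parallel: Z = Z₁Z₂/(Z₁+Z₂), |Z| = 7.49 Ω, ∠Z = -27.4°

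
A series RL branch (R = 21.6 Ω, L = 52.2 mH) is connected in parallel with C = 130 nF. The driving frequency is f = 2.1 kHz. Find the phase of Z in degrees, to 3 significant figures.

ω = 2πf = 13190 rad/s
X_L = ωL = 689 Ω
X_C = 1/(ωC) = 583 Ω
Branch 1 (R+jX_L): Z₁ = 21.6 + j689 Ω, |Z₁| = 689 Ω
Branch 2 (−jX_C): Z₂ = −j583 Ω
Parallel: Z = Z₁Z₂/(Z₁+Z₂), |Z| = 3720 Ω, ∠Z = -80.3°

-80.3°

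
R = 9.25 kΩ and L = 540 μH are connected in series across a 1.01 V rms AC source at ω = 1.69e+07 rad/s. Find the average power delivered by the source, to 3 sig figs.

X_L = ωL = 9130 Ω
Z = 9250 + j9130 Ω
|Z| = √(9250² + 9130²) = 13000 Ω
∠Z = arctan(9130/9250) = 44.6°
I = V/|Z| = 77.7 μA
P = VI cos φ = 1.01 × 7.77e-05 × cos(44.6°) = 55.9 μW

55.9 μW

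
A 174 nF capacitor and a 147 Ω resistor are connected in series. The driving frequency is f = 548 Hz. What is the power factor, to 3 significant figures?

0.0877

ω = 2πf = 3443 rad/s
X_C = 1/(ωC) = 1670 Ω
Z = 147 − j1670 Ω
|Z| = √(147² + 1670²) = 1680 Ω
∠Z = arctan(-1670/147) = -85.0°
cos φ = cos(-85.0°) = 0.0877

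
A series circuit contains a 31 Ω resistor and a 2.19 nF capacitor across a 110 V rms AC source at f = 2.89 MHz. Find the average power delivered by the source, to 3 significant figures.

ω = 2πf = 1.816e+07 rad/s
X_C = 1/(ωC) = 25.1 Ω
Z = 31.0 − j25.1 Ω
|Z| = √(31.0² + 25.1²) = 39.9 Ω
∠Z = arctan(-25.1/31.0) = -39.0°
I = V/|Z| = 2.76 A
P = VI cos φ = 110 × 2.76 × cos(-39.0°) = 235 W

235 W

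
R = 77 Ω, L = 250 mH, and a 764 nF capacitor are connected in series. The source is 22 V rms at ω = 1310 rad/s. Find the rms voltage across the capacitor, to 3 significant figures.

32.5 V

X_L = ωL = 328 Ω
X_C = 1/(ωC) = 999 Ω
Net reactance X = X_L − X_C = -672 Ω
Z = 77.0 − j672 Ω
|Z| = √(77.0² + 672²) = 676 Ω
I = V/|Z| = 32.5 mA
V_C = I·|Z_C| = 0.0325 × 999 = 32.5 V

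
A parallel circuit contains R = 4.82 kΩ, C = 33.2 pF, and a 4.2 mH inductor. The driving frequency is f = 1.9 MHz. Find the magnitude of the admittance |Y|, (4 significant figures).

ω = 2πf = 1.194e+07 rad/s
X_L = ωL = 50140 Ω
X_C = 1/(ωC) = 2523 Ω
Parallel: admittances add. Y = 1/R + 1/(jωL) + jωC
Y = (0.0002075 + j0.0003764) S
|Y| = 0.0004298 S → |Z| = 1/|Y| = 2327 Ω, ∠Z = −∠Y = -61.14°

429.8 μS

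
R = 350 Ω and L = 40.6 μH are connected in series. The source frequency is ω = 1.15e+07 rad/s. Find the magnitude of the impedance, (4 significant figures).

X_L = ωL = 466.9 Ω
Z = 350.0 + j466.9 Ω
|Z| = √(350.0² + 466.9²) = 583.5 Ω

583.5 Ω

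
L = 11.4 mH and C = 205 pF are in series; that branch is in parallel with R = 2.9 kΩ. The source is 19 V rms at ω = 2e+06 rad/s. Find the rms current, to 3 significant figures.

6.62 mA

X_L = ωL = 22800 Ω
X_C = 1/(ωC) = 2440 Ω
Branch 1: Z₁ = R = 2900 Ω
Branch 2 (series LC): Z₂ = j(X_L − X_C) = j20400 Ω
Parallel: Z = Z₁Z₂/(Z₁+Z₂), |Z| = 2870 Ω, ∠Z = 8.11°
I = V/|Z| = 19/2870 = 6.62 mA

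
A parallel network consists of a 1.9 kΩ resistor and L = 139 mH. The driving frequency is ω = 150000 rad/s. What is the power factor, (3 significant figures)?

X_L = ωL = 20900 Ω
Parallel: admittances add. Y = 1/R + 1/(jωL)
Y = (0.000526 − j4.8e-05) S
|Y| = 0.000528 S → |Z| = 1/|Y| = 1890 Ω, ∠Z = −∠Y = 5.21°
cos φ = cos(5.21°) = 0.996

0.996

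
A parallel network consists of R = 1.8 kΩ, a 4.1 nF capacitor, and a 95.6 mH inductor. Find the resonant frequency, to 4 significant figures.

8.039 kHz

ω₀ = 1/√(LC) = 1/√(0.0956 × 4.1e-09) = 50510 rad/s
f₀ = ω₀/(2π) = 8.039 kHz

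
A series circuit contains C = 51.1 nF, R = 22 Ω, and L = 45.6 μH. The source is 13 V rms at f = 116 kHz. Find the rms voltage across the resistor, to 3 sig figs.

12.5 V

ω = 2πf = 728800 rad/s
X_L = ωL = 33.2 Ω
X_C = 1/(ωC) = 26.8 Ω
Net reactance X = X_L − X_C = 6.39 Ω
Z = 22.0 + j6.39 Ω
|Z| = √(22.0² + 6.39²) = 22.9 Ω
I = V/|Z| = 567 mA
V_R = I·|Z_R| = 0.567 × 22.0 = 12.5 V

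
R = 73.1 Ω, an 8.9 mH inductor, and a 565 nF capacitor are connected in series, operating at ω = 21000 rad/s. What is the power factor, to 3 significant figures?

0.580

X_L = ωL = 187 Ω
X_C = 1/(ωC) = 84.3 Ω
Net reactance X = X_L − X_C = 103 Ω
Z = 73.1 + j103 Ω
|Z| = √(73.1² + 103²) = 126 Ω
∠Z = arctan(103/73.1) = 54.5°
cos φ = cos(54.5°) = 0.580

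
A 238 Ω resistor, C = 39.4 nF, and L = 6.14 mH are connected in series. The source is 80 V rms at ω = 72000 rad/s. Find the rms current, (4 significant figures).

X_L = ωL = 442.1 Ω
X_C = 1/(ωC) = 352.5 Ω
Net reactance X = X_L − X_C = 89.57 Ω
Z = 238.0 + j89.57 Ω
|Z| = √(238.0² + 89.57²) = 254.3 Ω
I = V/|Z| = 80/254.3 = 314.6 mA

314.6 mA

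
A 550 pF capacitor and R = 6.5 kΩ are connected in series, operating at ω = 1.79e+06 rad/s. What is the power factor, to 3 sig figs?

0.988

X_C = 1/(ωC) = 1020 Ω
Z = 6500 − j1020 Ω
|Z| = √(6500² + 1020²) = 6580 Ω
∠Z = arctan(-1020/6500) = -8.88°
cos φ = cos(-8.88°) = 0.988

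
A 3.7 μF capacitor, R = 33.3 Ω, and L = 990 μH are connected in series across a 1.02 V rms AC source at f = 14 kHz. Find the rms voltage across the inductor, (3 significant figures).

ω = 2πf = 87960 rad/s
X_L = ωL = 87.1 Ω
X_C = 1/(ωC) = 3.07 Ω
Net reactance X = X_L − X_C = 84.0 Ω
Z = 33.3 + j84.0 Ω
|Z| = √(33.3² + 84.0²) = 90.4 Ω
I = V/|Z| = 11.3 mA
V_L = I·|Z_L| = 0.0113 × 87.1 = 0.983 V

0.983 V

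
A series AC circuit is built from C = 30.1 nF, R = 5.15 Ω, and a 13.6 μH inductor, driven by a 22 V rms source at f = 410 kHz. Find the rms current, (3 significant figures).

968 mA

ω = 2πf = 2.576e+06 rad/s
X_L = ωL = 35.0 Ω
X_C = 1/(ωC) = 12.9 Ω
Net reactance X = X_L − X_C = 22.1 Ω
Z = 5.15 + j22.1 Ω
|Z| = √(5.15² + 22.1²) = 22.7 Ω
I = V/|Z| = 22/22.7 = 968 mA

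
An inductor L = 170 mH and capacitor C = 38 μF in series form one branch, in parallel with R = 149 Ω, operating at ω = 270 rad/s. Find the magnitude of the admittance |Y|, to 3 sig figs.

20.5 mS

X_L = ωL = 45.9 Ω
X_C = 1/(ωC) = 97.5 Ω
Branch 1: Z₁ = R = 149 Ω
Branch 2 (series LC): Z₂ = j(X_L − X_C) = −j51.6 Ω
Parallel: Z = Z₁Z₂/(Z₁+Z₂), |Z| = 48.7 Ω, ∠Z = -70.9°
|Y| = 1/|Z| = 20.5 mS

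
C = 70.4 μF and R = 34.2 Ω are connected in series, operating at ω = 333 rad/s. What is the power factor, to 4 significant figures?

0.6255

X_C = 1/(ωC) = 42.66 Ω
Z = 34.20 − j42.66 Ω
|Z| = √(34.20² + 42.66²) = 54.67 Ω
∠Z = arctan(-42.66/34.20) = -51.28°
cos φ = cos(-51.28°) = 0.6255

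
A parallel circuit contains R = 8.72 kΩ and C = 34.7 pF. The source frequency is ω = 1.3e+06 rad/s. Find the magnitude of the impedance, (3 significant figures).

8110 Ω

X_C = 1/(ωC) = 22200 Ω
Parallel: admittances add. Y = 1/R + jωC
Y = (0.000115 + j4.51e-05) S
|Y| = 0.000123 S → |Z| = 1/|Y| = 8110 Ω, ∠Z = −∠Y = -21.5°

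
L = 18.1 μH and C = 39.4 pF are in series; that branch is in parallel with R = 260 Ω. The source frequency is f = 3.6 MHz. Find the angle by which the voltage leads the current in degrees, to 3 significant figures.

-20.0°

ω = 2πf = 2.262e+07 rad/s
X_L = ωL = 409 Ω
X_C = 1/(ωC) = 1120 Ω
Branch 1: Z₁ = R = 260 Ω
Branch 2 (series LC): Z₂ = j(X_L − X_C) = −j713 Ω
Parallel: Z = Z₁Z₂/(Z₁+Z₂), |Z| = 244 Ω, ∠Z = -20.0°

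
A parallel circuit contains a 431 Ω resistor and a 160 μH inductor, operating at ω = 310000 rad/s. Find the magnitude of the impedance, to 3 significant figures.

49.3 Ω

X_L = ωL = 49.6 Ω
Parallel: admittances add. Y = 1/R + 1/(jωL)
Y = (0.00232 − j0.0202) S
|Y| = 0.0203 S → |Z| = 1/|Y| = 49.3 Ω, ∠Z = −∠Y = 83.4°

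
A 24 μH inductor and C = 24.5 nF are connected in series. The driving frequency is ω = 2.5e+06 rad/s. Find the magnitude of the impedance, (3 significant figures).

43.7 Ω

X_L = ωL = 60.0 Ω
X_C = 1/(ωC) = 16.3 Ω
Net reactance X = X_L − X_C = 43.7 Ω
Z = j43.7 Ω
|Z| = √(0² + 43.7²) = 43.7 Ω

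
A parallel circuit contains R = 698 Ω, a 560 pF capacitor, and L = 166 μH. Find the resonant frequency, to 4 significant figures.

522.0 kHz

ω₀ = 1/√(LC) = 1/√(0.000166 × 5.6e-10) = 3.28e+06 rad/s
f₀ = ω₀/(2π) = 522.0 kHz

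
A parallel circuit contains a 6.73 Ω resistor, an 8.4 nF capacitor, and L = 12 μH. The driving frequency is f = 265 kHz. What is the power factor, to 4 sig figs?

0.9718

ω = 2πf = 1.665e+06 rad/s
X_L = ωL = 19.98 Ω
X_C = 1/(ωC) = 71.50 Ω
Parallel: admittances add. Y = 1/R + 1/(jωL) + jωC
Y = (0.1486 − j0.03606) S
|Y| = 0.1529 S → |Z| = 1/|Y| = 6.540 Ω, ∠Z = −∠Y = 13.64°
cos φ = cos(13.64°) = 0.9718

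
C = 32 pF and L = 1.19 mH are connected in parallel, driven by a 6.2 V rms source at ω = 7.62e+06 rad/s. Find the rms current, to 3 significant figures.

X_L = ωL = 9070 Ω
X_C = 1/(ωC) = 4100 Ω
Parallel: admittances add. Y = 1/(jωL) + jωC
Y = (0 + j0.000134) S
|Y| = 0.000134 S → |Z| = 1/|Y| = 7490 Ω, ∠Z = −∠Y = -90.0°
I = V/|Z| = 6.2/7490 = 828 μA

828 μA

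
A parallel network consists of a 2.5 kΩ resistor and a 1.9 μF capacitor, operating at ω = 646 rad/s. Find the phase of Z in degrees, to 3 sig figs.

-71.9°

X_C = 1/(ωC) = 815 Ω
Parallel: admittances add. Y = 1/R + jωC
Y = (0.000400 + j0.00123) S
|Y| = 0.00129 S → |Z| = 1/|Y| = 775 Ω, ∠Z = −∠Y = -71.9°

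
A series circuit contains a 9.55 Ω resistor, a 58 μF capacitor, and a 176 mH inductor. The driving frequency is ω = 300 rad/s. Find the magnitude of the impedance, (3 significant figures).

X_L = ωL = 52.8 Ω
X_C = 1/(ωC) = 57.5 Ω
Net reactance X = X_L − X_C = -4.67 Ω
Z = 9.55 − j4.67 Ω
|Z| = √(9.55² + 4.67²) = 10.6 Ω

10.6 Ω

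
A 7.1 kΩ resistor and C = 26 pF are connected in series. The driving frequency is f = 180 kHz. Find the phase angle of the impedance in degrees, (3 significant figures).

ω = 2πf = 1.131e+06 rad/s
X_C = 1/(ωC) = 34000 Ω
Z = 7100 − j34000 Ω
|Z| = √(7100² + 34000²) = 34700 Ω
∠Z = arctan(-34000/7100) = -78.2°

-78.2°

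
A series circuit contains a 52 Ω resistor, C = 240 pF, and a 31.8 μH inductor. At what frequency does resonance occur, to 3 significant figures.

1.82 MHz

ω₀ = 1/√(LC) = 1/√(3.18e-05 × 2.4e-10) = 1.145e+07 rad/s
f₀ = ω₀/(2π) = 1.82 MHz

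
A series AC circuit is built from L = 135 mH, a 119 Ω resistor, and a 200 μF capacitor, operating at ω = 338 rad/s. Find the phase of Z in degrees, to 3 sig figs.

X_L = ωL = 45.6 Ω
X_C = 1/(ωC) = 14.8 Ω
Net reactance X = X_L − X_C = 30.8 Ω
Z = 119 + j30.8 Ω
|Z| = √(119² + 30.8²) = 123 Ω
∠Z = arctan(30.8/119) = 14.5°

14.5°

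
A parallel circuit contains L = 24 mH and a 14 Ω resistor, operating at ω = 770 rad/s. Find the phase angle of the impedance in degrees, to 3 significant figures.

X_L = ωL = 18.5 Ω
Parallel: admittances add. Y = 1/R + 1/(jωL)
Y = (0.0714 − j0.0541) S
|Y| = 0.0896 S → |Z| = 1/|Y| = 11.2 Ω, ∠Z = −∠Y = 37.1°

37.1°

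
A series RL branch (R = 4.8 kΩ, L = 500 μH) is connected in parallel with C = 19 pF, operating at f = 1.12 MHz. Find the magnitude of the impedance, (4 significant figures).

7153 Ω

ω = 2πf = 7.037e+06 rad/s
X_L = ωL = 3519 Ω
X_C = 1/(ωC) = 7479 Ω
Branch 1 (R+jX_L): Z₁ = 4800 + j3519 Ω, |Z₁| = 5952 Ω
Branch 2 (−jX_C): Z₂ = −j7479 Ω
Parallel: Z = Z₁Z₂/(Z₁+Z₂), |Z| = 7153 Ω, ∠Z = -14.23°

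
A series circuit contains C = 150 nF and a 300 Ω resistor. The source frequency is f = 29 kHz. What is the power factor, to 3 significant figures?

ω = 2πf = 182200 rad/s
X_C = 1/(ωC) = 36.6 Ω
Z = 300 − j36.6 Ω
|Z| = √(300² + 36.6²) = 302 Ω
∠Z = arctan(-36.6/300) = -6.95°
cos φ = cos(-6.95°) = 0.993

0.993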